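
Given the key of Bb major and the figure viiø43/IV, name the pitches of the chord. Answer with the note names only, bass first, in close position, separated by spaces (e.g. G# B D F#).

The slash marks an applied leading-tone chord: viio of IV. In Bb major, IV is Eb, so the leading tone to it is D, a half step below.
Building a half-diminished seventh chord on D gives D-F-Ab-C.
The figured bass 43 indicates second inversion, placing the fifth (Ab) in the bass: Ab-C-D-F.

Ab C D F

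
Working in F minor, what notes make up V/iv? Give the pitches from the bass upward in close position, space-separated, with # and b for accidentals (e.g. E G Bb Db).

F A C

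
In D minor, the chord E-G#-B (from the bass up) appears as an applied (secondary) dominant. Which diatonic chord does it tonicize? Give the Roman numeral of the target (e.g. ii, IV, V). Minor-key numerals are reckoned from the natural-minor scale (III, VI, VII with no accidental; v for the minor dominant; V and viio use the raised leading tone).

V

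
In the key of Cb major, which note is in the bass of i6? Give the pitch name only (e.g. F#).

i in Cb major has root Cb; the chord is Cb-Ebb-Gb.
The figure 6 means first inversion — the third is in the bass.

Ebb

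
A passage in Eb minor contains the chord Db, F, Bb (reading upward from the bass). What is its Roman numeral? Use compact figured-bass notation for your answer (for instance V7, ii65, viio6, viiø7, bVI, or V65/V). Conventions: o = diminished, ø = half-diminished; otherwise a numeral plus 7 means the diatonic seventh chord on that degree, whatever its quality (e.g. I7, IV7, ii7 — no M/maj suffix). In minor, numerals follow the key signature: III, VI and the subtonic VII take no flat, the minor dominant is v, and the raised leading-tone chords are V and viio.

Stacked in thirds the chord is Bb-Db-F: a minor triad on Bb.
Bb is scale degree 5 in Eb minor, and a minor triad on that degree is written v.
With Db in the bass the chord is in first inversion, so the figured bass is 6.

v6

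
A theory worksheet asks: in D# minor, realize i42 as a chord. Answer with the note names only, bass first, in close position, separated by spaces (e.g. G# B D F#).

In D# minor, the first degree is D#, and the diatonic chord built there is a minor seventh chord.
Stacking thirds from D# gives D#-F#-A#-C#.
The figured bass 42 indicates third inversion, placing the seventh (C#) in the bass: C#-D#-F#-A#.

C# D# F# A#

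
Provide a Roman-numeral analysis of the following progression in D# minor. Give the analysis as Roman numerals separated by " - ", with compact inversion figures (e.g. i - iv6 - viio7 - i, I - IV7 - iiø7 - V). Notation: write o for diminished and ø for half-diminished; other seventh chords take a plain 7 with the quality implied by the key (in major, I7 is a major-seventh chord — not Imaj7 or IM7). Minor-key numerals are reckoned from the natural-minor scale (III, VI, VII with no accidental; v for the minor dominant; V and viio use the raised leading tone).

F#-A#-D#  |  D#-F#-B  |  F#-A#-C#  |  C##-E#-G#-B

F#-A#-D#: root D# is the tonic; minor triad there is i6.
D#-F#-B: root B is the submediant; major triad there is VI6.
F#-A#-C#: root F# is the mediant; major triad there is III.
C##-E#-G#-B has root C##, degree 7 in D# minor, so viio7.

i6 - VI6 - III - viio7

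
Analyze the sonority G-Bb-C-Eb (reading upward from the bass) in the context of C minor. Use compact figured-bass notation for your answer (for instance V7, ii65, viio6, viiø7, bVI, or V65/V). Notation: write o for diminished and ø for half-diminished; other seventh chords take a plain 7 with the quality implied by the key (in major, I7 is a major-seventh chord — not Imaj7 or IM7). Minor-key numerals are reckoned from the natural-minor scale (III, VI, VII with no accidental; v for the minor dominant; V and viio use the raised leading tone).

The pitches C-Eb-G-Bb form a minor seventh chord rooted on C.
C is scale degree 1 in C minor, and a minor seventh chord on that degree is written i7.
With G in the bass the chord is in second inversion, so the figured bass is 43.

i43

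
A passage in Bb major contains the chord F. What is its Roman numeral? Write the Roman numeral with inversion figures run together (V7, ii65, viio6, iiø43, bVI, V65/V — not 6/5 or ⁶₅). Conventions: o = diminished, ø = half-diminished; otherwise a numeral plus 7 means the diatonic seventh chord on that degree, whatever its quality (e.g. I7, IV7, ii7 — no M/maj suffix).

Stacked in thirds the chord is F-A-C: a major triad on F.
In Bb major, F is the dominant; the diatonic major triad there is V.

V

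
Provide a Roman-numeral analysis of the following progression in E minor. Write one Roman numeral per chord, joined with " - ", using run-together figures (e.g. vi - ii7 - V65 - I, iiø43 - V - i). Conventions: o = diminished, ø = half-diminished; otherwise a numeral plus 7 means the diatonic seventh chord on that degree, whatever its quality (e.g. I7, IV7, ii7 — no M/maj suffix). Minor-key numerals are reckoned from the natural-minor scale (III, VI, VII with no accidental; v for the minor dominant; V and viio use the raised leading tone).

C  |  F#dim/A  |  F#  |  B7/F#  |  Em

VI - iio6 - V/V - V43 - i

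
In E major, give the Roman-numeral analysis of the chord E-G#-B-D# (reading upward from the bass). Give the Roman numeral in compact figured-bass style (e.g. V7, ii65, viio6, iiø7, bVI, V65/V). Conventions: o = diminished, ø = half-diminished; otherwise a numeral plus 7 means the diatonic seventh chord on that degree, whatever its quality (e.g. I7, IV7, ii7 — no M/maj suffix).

I7

The pitches E-G#-B-D# form a major seventh chord rooted on E.
E is scale degree 1 in E major, and a major seventh chord on that degree is written I7.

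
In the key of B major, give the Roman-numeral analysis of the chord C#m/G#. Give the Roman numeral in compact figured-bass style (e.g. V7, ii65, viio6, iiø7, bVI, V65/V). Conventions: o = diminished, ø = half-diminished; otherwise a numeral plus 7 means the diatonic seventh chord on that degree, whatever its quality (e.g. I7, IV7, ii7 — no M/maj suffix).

Stacked in thirds the chord is C#-E-G#: a minor triad on C#.
C# is scale degree 2 in B major, and a minor triad on that degree is written ii.
With G# in the bass the chord is in second inversion, so the figured bass is 64.

ii64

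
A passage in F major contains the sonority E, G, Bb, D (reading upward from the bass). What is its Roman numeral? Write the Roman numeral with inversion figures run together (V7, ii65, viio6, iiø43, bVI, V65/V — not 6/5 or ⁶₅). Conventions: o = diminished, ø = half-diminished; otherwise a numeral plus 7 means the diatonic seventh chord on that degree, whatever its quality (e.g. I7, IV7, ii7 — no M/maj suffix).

viiø7

Stacked in thirds the chord is E-G-Bb-D: a half-diminished seventh chord on E.
E is scale degree 7 in F major, and a half-diminished seventh chord on that degree is written viiø7.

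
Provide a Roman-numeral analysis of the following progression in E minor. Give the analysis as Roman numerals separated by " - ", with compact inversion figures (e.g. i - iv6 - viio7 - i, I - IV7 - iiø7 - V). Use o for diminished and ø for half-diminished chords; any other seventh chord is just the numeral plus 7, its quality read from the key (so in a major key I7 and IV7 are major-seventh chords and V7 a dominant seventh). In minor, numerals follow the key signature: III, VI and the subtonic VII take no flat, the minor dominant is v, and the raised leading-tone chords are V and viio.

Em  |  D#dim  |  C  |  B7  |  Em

Em: root E is the tonic; minor triad there is i.
D#dim: diminished triad on D# = scale degree 7 → viio.
C: major triad on C = scale degree 6 → VI.
B7: root B is the dominant; dominant seventh chord there is V7.
Em: minor triad on E = scale degree 1 → i.

i - viio - VI - V7 - i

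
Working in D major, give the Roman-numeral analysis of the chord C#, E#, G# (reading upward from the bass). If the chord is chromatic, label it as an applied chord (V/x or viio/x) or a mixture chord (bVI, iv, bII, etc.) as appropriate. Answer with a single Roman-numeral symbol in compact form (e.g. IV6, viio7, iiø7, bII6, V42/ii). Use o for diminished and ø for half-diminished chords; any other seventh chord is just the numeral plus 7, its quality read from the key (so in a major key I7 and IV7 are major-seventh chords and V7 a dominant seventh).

Stacked in thirds the chord is C#-E#-G#: a major triad on C#.
C# is not a diatonic chord root with this quality in D major, but it lies a perfect fifth above F# (iii), so the chord functions as an applied dominant of iii.

V/iii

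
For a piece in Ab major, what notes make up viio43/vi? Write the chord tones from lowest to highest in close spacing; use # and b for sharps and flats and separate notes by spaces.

Bb Db E G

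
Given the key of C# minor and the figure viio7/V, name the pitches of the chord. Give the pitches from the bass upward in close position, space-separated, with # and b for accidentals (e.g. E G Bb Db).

viio7/V is a secondary leading-tone chord. The target V is G# in C# minor; the applied chord is rooted a semitone below, on F##.
Building a fully diminished seventh chord on F## gives F##-A#-C#-E.

F## A# C# E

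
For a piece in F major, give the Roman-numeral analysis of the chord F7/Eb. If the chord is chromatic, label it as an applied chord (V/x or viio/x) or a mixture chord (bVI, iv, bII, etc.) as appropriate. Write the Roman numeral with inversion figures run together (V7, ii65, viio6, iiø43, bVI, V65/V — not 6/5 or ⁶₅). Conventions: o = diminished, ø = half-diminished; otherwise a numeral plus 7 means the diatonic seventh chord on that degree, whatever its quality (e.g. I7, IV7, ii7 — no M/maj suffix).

The pitches F-A-C-Eb form a dominant seventh chord rooted on F.
F is not a diatonic chord root with this quality in F major, but it lies a perfect fifth above Bb (IV), so the chord functions as an applied dominant of IV.
With Eb in the bass the chord is in third inversion, so the figured bass is 42.

V42/IV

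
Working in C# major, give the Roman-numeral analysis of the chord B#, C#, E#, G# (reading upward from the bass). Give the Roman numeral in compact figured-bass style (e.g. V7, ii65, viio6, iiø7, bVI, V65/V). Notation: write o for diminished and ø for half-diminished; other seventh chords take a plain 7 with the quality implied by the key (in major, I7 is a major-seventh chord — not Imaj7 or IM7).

The pitches C#-E#-G#-B# form a major seventh chord rooted on C#.
C# is scale degree 1 in C# major, and a major seventh chord on that degree is written I7.
With B# in the bass the chord is in third inversion, so the figured bass is 42.

I42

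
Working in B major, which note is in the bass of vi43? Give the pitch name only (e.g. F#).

D#

vi in B major has root G#; the chord is G#-B-D#-F#.
The figure 43 means second inversion — the fifth is in the bass.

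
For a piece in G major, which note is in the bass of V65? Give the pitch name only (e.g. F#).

F#

V in G major has root D; the chord is D-F#-A-C.
The figure 65 means first inversion — the third is in the bass.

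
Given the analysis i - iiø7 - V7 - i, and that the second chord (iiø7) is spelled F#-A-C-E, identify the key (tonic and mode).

iiø7 is given as F#-A-C-E — a half-diminished seventh chord with root F#.
If F# is scale degree 2 and the mode makes that degree carry a half-diminished seventh chord, the tonic is E and the mode is minor.

E minor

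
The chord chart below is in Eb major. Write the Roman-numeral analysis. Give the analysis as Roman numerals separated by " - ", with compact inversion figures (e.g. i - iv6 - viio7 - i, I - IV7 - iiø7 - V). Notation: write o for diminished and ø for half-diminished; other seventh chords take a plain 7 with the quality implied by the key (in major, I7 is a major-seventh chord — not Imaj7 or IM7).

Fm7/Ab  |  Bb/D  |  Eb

Fm7/Ab has root F, degree 2 in Eb major, so ii65.
Bb/D: major triad on Bb = scale degree 5 → V6.
Eb has root Eb, degree 1 in Eb major, so I.

ii65 - V6 - I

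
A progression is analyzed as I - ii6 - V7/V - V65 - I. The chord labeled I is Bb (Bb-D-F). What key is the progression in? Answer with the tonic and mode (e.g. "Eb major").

Bb major

The anchor chord is a major triad on Bb, labeled I.
If Bb is scale degree 1 and the mode makes that degree carry a major triad, the tonic is Bb and the mode is major.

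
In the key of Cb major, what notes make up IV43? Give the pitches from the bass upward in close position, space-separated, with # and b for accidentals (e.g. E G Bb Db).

Cb Eb Fb Ab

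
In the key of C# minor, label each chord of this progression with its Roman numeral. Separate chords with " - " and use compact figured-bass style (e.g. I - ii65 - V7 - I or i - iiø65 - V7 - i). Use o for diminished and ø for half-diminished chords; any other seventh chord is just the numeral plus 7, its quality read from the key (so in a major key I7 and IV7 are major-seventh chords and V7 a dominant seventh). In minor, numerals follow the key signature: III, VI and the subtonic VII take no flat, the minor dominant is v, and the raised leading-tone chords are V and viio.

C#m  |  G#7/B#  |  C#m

i - V65 - i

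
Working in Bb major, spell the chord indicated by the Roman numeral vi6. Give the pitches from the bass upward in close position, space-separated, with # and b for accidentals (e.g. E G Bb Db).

Bb D G

In Bb major, scale degree 6 is G, and the diatonic chord built there is a minor triad.
That chord is spelled G-Bb-D.
The figured bass 6 indicates first inversion, placing the third (Bb) in the bass: Bb-D-G.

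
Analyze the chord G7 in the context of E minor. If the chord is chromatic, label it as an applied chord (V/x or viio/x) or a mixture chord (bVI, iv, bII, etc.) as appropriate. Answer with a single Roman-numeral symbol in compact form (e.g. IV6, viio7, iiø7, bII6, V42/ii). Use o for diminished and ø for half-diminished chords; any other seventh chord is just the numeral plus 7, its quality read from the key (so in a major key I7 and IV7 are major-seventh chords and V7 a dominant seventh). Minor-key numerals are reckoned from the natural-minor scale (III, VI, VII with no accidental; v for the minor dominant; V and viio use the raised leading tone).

The pitches G-B-D-F form a dominant seventh chord rooted on G.
G is not a diatonic chord root with this quality in E minor, but it lies a perfect fifth above C (VI), so the chord functions as an applied dominant of VI.

V7/VI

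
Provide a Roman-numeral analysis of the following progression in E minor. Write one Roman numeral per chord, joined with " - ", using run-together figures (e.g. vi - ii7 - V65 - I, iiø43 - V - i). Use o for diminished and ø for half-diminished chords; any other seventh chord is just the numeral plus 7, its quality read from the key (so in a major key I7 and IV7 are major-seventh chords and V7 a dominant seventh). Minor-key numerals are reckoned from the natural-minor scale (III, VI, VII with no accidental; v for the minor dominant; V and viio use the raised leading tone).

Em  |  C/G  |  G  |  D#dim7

Em: minor triad on E = scale degree 1 → i.
C/G: root C is the submediant; major triad there is VI64.
G has root G, degree 3 in E minor, so III.
D#dim7: fully diminished seventh chord on D# = scale degree 7 → viio7.

i - VI64 - III - viio7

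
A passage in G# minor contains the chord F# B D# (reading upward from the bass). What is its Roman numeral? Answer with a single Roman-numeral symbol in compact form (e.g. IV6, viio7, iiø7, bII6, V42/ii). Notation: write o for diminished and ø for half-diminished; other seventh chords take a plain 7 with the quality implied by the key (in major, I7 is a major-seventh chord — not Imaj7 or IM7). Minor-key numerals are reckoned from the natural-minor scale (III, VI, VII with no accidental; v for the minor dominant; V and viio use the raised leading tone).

The pitches B-D#-F# form a major triad rooted on B.
In G# minor, B is the mediant; the diatonic major triad there is III.
With F# in the bass the chord is in second inversion, so the figured bass is 64.

III64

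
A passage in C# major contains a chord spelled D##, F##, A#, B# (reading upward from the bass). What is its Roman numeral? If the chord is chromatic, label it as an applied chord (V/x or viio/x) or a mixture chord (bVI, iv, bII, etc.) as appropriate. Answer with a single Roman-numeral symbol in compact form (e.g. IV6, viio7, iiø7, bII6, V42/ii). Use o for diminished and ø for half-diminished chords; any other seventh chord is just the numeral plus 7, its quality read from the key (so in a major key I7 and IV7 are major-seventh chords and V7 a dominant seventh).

The pitches B#-D##-F##-A# form a dominant seventh chord rooted on B#.
B# is not a diatonic chord root with this quality in C# major, but it lies a perfect fifth above E# (iii), so the chord functions as an applied dominant of iii.
With D## in the bass the chord is in first inversion, so the figured bass is 65.

V65/iii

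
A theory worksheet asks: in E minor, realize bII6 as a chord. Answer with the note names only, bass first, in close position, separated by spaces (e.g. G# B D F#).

A C F

Scale degree 2 in E minor is F#; lowering it a half step gives F. bII6 is the Neapolitan sixth — a major triad on the lowered second degree, here in its customary first inversion.
So the chord is F-A-C.
With the 6 figure the chord is in first inversion; from the bass A upward in close position it reads A-C-F.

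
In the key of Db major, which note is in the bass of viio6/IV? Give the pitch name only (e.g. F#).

The applied chord viio6/IV is rooted on F: F-Ab-Cb.
The figure 6 means first inversion — the third is in the bass.

Ab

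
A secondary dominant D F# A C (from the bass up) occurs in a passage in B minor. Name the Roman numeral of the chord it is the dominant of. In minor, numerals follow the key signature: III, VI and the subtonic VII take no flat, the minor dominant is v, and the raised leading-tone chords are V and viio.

VI

The chord is a dominant seventh chord on D.
A dominant resolves down a perfect fifth: D → G. In B minor, G is scale degree 6, i.e. VI.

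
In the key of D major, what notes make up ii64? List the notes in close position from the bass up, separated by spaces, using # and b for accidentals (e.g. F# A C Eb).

B E G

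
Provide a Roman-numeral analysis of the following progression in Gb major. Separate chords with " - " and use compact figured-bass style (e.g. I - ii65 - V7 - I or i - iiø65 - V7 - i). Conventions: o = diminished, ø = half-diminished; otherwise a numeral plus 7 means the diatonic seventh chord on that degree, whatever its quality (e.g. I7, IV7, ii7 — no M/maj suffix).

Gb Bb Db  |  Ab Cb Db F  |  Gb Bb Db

I - V43 - I

Gb-Bb-Db: root Gb is the tonic; major triad there is I.
Ab-Cb-Db-F: dominant seventh chord on Db = scale degree 5 → V43.
Gb-Bb-Db: root Gb is the tonic; major triad there is I.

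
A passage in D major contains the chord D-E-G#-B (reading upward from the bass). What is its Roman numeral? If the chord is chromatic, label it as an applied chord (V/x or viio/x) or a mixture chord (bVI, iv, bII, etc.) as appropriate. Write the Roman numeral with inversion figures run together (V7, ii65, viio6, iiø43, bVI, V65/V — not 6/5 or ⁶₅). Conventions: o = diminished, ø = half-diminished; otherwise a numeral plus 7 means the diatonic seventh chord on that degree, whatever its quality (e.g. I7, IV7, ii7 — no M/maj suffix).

Stacked in thirds the chord is E-G#-B-D: a dominant seventh chord on E.
E is not a diatonic chord root with this quality in D major, but it lies a perfect fifth above A (V), so the chord functions as an applied dominant of V.
With D in the bass the chord is in third inversion, so the figured bass is 42.

V42/V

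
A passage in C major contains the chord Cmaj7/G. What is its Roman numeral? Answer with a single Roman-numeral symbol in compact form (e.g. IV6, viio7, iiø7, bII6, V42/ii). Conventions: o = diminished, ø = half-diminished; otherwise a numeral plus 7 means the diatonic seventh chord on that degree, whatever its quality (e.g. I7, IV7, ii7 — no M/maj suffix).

Stacked in thirds the chord is C-E-G-B: a major seventh chord on C.
C is scale degree 1 in C major, and a major seventh chord on that degree is written I7.
With G in the bass the chord is in second inversion, so the figured bass is 43.

I43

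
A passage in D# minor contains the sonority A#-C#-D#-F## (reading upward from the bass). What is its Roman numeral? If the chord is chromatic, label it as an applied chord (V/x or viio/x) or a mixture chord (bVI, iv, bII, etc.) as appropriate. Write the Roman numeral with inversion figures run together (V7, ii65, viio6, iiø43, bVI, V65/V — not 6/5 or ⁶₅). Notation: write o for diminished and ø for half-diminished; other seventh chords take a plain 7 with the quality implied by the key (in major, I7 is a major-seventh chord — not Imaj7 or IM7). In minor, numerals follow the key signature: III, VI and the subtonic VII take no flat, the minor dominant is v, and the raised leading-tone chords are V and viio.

The pitches D#-F##-A#-C# form a dominant seventh chord rooted on D#.
D# is not a diatonic chord root with this quality in D# minor, but it lies a perfect fifth above G# (iv), so the chord functions as an applied dominant of iv.
With A# in the bass the chord is in second inversion, so the figured bass is 43.

V43/iv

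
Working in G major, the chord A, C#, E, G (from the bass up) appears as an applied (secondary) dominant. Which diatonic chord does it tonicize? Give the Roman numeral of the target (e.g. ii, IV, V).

V

The chord is a dominant seventh chord on A.
A dominant resolves down a perfect fifth: A → D. In G major, D is scale degree 5, i.e. V.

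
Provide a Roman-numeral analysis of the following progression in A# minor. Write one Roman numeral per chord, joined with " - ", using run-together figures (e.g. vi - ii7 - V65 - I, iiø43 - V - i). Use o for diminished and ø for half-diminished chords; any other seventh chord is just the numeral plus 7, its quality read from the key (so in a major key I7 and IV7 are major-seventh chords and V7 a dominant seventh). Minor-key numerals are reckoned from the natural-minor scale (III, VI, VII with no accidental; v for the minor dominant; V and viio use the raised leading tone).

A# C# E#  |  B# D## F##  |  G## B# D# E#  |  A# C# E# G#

A#-C#-E# has root A#, degree 1 in A# minor, so i.
B#-D##-F## is the secondary dominant of V (major triad on B#): V/V.
G##-B#-D#-E# has root E#, degree 5 in A# minor, so V65.
A#-C#-E#-G#: minor seventh chord on A# = scale degree 1 → i7.

i - V/V - V65 - i7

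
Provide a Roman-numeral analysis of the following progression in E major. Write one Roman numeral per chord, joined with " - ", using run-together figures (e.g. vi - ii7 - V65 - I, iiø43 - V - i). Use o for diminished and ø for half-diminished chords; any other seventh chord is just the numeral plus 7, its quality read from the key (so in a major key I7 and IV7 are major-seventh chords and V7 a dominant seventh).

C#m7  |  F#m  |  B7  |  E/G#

C#m7: root C# is the submediant; minor seventh chord there is vi7.
F#m has root F#, degree 2 in E major, so ii.
B7 has root B, degree 5 in E major, so V7.
E/G#: root E is the tonic; major triad there is I6.

vi7 - ii - V7 - I6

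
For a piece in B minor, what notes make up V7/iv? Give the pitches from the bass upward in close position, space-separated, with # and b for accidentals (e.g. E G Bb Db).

B D# F# A

V7/iv is a secondary dominant — the dominant seventh of iv. iv in B minor is E, so the applied chord's root is B, a perfect fifth above.
Building a dominant seventh chord on B gives B-D#-F#-A.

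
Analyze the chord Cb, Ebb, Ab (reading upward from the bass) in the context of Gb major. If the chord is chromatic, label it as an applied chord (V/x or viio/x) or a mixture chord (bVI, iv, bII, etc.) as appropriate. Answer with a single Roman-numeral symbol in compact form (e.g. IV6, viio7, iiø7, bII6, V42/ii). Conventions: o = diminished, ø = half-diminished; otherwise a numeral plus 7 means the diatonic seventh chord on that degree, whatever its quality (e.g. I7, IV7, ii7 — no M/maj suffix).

The pitches Ab-Cb-Ebb form a diminished triad rooted on Ab.
Ab is the second degree of Gb major. This is the diminished supertonic triad, borrowed from the parallel minor.
With Cb in the bass the chord is in first inversion, so the figured bass is 6.

iio6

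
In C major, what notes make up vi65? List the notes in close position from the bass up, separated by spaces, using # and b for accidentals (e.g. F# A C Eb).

The numeral's case and figure indicate a minor seventh chord. In C major its root, the submediant, is A.
Stacking thirds from A gives A-C-E-G.
The figured bass 65 indicates first inversion, placing the third (C) in the bass: C-E-G-A.

C E G A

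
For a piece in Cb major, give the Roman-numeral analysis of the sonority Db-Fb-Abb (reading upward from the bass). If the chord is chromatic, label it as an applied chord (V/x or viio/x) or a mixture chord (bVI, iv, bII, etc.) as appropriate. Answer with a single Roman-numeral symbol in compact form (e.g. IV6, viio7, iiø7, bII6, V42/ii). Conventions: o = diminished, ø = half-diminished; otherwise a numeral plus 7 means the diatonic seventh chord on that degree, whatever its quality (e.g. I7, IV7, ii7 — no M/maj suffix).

The pitches Db-Fb-Abb form a diminished triad rooted on Db.
Db is the second degree of Cb major. This is the diminished supertonic triad, borrowed from the parallel minor.

iio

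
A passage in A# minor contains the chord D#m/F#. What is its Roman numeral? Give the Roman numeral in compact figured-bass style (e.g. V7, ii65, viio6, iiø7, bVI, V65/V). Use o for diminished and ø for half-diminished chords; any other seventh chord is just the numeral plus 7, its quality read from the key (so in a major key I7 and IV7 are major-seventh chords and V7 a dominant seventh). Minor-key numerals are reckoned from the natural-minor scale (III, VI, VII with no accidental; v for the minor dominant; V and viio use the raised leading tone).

The pitches D#-F#-A# form a minor triad rooted on D#.
In A# minor, D# is the subdominant; the diatonic minor triad there is iv.
With F# in the bass the chord is in first inversion, so the figured bass is 6.

iv6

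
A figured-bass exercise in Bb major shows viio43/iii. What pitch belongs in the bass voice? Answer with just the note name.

The applied chord viio43/iii is rooted on C#: C#-E-G-Bb.
The figure 43 means second inversion — the fifth is in the bass.

G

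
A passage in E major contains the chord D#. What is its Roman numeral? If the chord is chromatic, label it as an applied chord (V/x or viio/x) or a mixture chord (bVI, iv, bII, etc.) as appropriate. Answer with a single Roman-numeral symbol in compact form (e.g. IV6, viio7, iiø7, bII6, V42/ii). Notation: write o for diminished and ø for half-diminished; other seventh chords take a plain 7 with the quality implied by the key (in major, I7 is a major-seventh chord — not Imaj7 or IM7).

V/iii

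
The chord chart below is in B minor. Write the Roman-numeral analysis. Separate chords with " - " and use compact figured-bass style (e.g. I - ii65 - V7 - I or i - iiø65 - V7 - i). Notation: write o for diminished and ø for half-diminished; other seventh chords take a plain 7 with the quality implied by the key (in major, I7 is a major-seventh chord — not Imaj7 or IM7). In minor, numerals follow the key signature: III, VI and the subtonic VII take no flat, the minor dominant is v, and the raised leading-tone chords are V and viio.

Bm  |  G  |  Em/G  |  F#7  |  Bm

i - VI - iv6 - V7 - i

Bm: root B is the tonic; minor triad there is i.
G: root G is the submediant; major triad there is VI.
Em/G has root E, degree 4 in B minor, so iv6.
F#7 has root F#, degree 5 in B minor, so V7.
Bm: minor triad on B = scale degree 1 → i.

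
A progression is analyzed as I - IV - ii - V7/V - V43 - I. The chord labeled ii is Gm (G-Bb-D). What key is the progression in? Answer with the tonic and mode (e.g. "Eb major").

F major

ii is given as G-Bb-D — a minor triad with root G.
ii on G implies G is the supertonic; that puts the tonic at F, and the lowercase numeral fits major mode.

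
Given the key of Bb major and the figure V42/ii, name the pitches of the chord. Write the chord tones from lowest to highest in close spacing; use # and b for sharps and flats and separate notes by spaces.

The slash means an applied dominant: we want the dominant of ii. In Bb major, ii is C minor, and its dominant is built on G.
Building a dominant seventh chord on G gives G-B-D-F.
The figured bass 42 indicates third inversion, placing the seventh (F) in the bass: F-G-B-D.

F G B D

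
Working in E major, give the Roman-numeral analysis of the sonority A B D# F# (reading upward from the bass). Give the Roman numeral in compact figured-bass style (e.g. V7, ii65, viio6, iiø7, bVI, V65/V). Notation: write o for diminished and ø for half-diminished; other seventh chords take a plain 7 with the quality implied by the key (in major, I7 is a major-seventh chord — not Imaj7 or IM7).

V42

The pitches B-D#-F#-A form a dominant seventh chord rooted on B.
In E major, B is the dominant; the diatonic dominant seventh chord there is V7.
With A in the bass the chord is in third inversion, so the figured bass is 42.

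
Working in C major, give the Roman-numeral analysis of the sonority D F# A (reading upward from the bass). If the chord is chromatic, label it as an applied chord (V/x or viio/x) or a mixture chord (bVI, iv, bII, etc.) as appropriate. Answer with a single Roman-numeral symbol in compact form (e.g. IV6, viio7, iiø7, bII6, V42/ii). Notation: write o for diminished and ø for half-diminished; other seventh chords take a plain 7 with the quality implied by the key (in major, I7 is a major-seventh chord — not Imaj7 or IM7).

Stacked in thirds the chord is D-F#-A: a major triad on D.
D is not a diatonic chord root with this quality in C major, but it lies a perfect fifth above G (V), so the chord functions as an applied dominant of V.

V/V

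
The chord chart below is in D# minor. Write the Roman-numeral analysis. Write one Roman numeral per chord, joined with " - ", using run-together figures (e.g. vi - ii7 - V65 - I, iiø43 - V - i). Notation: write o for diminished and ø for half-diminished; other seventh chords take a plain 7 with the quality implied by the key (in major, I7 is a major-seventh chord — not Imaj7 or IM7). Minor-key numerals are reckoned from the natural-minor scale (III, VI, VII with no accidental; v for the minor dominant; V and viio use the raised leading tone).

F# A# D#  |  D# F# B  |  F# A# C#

i6 - VI6 - III

F#-A#-D#: root D# is the tonic; minor triad there is i6.
D#-F#-B has root B, degree 6 in D# minor, so VI6.
F#-A#-C# has root F#, degree 3 in D# minor, so III.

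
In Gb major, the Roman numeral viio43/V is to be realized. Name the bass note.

The applied chord viio43/V is rooted on C: C-Eb-Gb-Bbb.
The figure 43 means second inversion — the fifth is in the bass.

Gb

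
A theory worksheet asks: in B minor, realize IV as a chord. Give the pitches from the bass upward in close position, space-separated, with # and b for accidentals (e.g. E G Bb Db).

E G# B

IV is the major subdominant, borrowed from the parallel major. In B minor that root is E.
So the chord is E-G#-B.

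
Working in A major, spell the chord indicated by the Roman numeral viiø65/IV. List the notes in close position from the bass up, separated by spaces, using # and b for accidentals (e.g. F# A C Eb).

E G B C#

The slash marks an applied leading-tone chord: viio of IV. In A major, IV is D, so the leading tone to it is C#, a half step below.
Building a half-diminished seventh chord on C# gives C#-E-G-B.
With the 65 figure the chord is in first inversion; from the bass E upward in close position it reads E-G-B-C#.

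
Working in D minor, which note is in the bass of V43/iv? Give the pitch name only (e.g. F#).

The applied chord V43/iv is rooted on D: D-F#-A-C.
The figure 43 means second inversion — the fifth is in the bass.

A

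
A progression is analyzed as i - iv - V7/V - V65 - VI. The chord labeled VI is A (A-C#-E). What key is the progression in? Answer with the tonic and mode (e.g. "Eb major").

C# minor

The chord A is a major triad rooted on A; its label is VI.
Counting down 5 scale steps from A places the tonic on C#; a major triad on degree 6 is diatonic only in minor.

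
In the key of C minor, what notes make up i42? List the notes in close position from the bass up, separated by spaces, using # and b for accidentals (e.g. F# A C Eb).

Bb C Eb G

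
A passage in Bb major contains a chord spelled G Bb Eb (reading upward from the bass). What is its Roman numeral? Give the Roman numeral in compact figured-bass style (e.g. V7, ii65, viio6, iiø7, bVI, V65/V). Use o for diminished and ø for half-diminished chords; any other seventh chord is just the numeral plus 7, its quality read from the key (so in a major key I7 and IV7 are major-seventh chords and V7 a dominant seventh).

IV6

Stacked in thirds the chord is Eb-G-Bb: a major triad on Eb.
Eb is scale degree 4 in Bb major, and a major triad on that degree is written IV.
With G in the bass the chord is in first inversion, so the figured bass is 6.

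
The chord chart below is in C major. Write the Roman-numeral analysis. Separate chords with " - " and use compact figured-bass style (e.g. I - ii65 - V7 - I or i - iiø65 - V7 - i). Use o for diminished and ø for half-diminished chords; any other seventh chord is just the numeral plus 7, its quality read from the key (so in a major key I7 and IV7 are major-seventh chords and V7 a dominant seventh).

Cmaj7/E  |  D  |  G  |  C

Cmaj7/E: major seventh chord on C = scale degree 1 → I65.
D: a major triad on D, the applied dominant of V → V/V.
G: root G is the dominant; major triad there is V.
C has root C, degree 1 in C major, so I.

I65 - V/V - V - I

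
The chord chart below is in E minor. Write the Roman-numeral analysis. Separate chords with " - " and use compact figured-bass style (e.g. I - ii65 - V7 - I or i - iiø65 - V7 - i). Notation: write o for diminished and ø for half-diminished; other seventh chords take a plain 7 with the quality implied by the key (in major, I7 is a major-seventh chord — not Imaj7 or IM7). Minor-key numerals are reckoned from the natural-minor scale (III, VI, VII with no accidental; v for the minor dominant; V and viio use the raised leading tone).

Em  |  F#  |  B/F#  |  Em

i - V/V - V64 - i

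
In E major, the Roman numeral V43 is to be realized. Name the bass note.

F#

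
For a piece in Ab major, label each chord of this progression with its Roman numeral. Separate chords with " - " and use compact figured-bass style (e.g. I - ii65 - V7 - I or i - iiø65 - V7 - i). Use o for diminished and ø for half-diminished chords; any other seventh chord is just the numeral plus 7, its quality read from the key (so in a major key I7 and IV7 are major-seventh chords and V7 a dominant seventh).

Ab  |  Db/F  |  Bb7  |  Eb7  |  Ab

Ab has root Ab, degree 1 in Ab major, so I.
Db/F: root Db is the subdominant; major triad there is IV6.
Bb7: chromatic; Bb is V of V, so V7/V.
Eb7: dominant seventh chord on Eb = scale degree 5 → V7.
Ab: root Ab is the tonic; major triad there is I.

I - IV6 - V7/V - V7 - I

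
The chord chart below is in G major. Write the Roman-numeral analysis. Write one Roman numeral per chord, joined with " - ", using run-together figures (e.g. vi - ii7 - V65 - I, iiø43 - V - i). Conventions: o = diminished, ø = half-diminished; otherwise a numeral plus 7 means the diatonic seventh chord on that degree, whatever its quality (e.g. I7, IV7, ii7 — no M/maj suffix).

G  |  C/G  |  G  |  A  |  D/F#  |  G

I - IV64 - I - V/V - V6 - I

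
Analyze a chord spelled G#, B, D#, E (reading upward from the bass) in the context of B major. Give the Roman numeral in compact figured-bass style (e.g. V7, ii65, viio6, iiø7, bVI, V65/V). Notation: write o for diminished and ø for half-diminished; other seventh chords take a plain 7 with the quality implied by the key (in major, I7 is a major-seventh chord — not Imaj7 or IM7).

IV65

The pitches E-G#-B-D# form a major seventh chord rooted on E.
In B major, E is the subdominant; the diatonic major seventh chord there is IV7.
With G# in the bass the chord is in first inversion, so the figured bass is 65.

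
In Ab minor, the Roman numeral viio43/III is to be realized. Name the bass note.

The applied chord viio43/III is rooted on Bb: Bb-Db-Fb-Abb.
The figure 43 means second inversion — the fifth is in the bass.

Fb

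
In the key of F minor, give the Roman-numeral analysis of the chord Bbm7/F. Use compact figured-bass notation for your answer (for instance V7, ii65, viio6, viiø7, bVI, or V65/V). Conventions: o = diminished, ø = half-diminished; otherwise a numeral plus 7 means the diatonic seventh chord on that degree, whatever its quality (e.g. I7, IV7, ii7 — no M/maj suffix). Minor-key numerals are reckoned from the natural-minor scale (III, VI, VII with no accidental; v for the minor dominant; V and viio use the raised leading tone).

iv43

Stacked in thirds the chord is Bb-Db-F-Ab: a minor seventh chord on Bb.
Bb is scale degree 4 in F minor, and a minor seventh chord on that degree is written iv7.
With F in the bass the chord is in second inversion, so the figured bass is 43.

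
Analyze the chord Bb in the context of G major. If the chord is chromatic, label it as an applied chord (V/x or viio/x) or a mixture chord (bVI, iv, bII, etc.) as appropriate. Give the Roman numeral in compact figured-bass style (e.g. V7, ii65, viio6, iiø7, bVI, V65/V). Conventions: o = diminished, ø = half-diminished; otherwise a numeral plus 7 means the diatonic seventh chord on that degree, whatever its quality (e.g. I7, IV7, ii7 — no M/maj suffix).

The pitches Bb-D-F form a major triad rooted on Bb.
Bb is the lowered third degree of G major (diatonic 3 would be B). This is a major triad on the lowered third degree, borrowed from the parallel minor.

bIII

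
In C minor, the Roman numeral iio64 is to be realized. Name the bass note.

iio in C minor has root D; the chord is D-F-Ab.
The figure 64 means second inversion — the fifth is in the bass.

Ab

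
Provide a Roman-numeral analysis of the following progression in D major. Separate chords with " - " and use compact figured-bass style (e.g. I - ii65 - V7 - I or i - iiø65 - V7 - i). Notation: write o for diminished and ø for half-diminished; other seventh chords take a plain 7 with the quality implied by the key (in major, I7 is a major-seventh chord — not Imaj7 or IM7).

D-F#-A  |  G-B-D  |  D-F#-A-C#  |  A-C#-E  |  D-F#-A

D-F#-A has root D, degree 1 in D major, so I.
G-B-D: major triad on G = scale degree 4 → IV.
D-F#-A-C# has root D, degree 1 in D major, so I7.
A-C#-E has root A, degree 5 in D major, so V.
D-F#-A: major triad on D = scale degree 1 → I.

I - IV - I7 - V - I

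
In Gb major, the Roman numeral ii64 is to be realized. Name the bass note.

Eb

ii in Gb major has root Ab; the chord is Ab-Cb-Eb.
The figure 64 means second inversion — the fifth is in the bass.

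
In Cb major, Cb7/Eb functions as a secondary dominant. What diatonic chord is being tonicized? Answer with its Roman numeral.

IV

The chord is a dominant seventh chord on Cb.
A dominant resolves down a perfect fifth: Cb → Fb. In Cb major, Fb is scale degree 4, i.e. IV.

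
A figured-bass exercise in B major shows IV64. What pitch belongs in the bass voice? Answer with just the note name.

B

IV in B major has root E; the chord is E-G#-B.
The figure 64 means second inversion — the fifth is in the bass.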